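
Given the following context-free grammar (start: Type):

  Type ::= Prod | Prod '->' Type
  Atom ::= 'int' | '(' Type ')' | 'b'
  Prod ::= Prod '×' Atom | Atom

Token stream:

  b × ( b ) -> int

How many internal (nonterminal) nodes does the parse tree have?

[Type [Prod [Prod [Atom b]] × [Atom ( [Type [Prod [Atom b]]] )]] -> [Type [Prod [Atom int]]]]

11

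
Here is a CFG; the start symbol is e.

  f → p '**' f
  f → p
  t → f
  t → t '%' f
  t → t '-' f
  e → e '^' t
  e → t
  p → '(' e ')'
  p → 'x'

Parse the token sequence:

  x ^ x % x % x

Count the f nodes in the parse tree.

4

[e [e [t [f [p x]]]] ^ [t [t [t [f [p x]]] % [f [p x]]] % [f [p x]]]]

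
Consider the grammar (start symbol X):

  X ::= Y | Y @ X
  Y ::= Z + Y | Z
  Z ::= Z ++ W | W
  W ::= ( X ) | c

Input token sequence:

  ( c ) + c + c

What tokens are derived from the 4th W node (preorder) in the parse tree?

c

[X [Y [Z [W ( [X [Y [Z [W c]]]] )]] + [Y [Z [W c]] + [Y [Z [W c]]]]]]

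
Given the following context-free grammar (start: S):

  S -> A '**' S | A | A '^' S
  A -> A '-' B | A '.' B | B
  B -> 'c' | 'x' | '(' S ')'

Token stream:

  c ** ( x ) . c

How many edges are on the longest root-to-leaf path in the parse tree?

[S [A [B c]] ** [S [A [A [B ( [S [A [B x]]] )]] . [B c]]]]

8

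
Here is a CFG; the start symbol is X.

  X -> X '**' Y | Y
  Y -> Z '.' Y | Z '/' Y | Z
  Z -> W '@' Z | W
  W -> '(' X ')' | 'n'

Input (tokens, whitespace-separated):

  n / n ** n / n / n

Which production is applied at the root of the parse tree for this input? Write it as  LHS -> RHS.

[X [X [Y [Z [W n]] / [Y [Z [W n]]]]] ** [Y [Z [W n]] / [Y [Z [W n]] / [Y [Z [W n]]]]]]

X -> X '**' Y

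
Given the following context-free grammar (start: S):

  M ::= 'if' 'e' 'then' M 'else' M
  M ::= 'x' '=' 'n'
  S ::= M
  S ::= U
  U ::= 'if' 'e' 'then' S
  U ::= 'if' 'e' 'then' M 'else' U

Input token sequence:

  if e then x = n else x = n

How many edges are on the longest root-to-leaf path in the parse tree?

[S [M if e then [M x = n] else [M x = n]]]

3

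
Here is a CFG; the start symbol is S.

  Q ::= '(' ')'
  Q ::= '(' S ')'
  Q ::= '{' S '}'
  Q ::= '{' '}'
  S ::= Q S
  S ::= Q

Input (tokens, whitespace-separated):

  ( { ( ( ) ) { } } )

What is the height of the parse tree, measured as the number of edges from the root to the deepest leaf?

[S [Q ( [S [Q { [S [Q ( [S [Q ( )]] )] [S [Q { }]]] }]] )]]

8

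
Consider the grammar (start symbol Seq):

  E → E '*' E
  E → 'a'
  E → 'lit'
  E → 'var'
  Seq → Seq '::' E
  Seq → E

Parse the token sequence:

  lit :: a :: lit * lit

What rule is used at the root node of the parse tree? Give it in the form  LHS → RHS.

Seq → Seq '::' E

[Seq [Seq [Seq [E lit]] :: [E a]] :: [E [E lit] * [E lit]]]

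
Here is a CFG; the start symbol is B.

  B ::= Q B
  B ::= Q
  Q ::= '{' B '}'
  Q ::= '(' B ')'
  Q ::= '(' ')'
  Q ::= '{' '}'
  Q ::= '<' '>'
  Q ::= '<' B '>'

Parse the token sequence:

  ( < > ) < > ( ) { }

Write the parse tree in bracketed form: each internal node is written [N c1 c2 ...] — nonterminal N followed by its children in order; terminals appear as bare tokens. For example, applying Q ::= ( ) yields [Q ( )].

B
Q B
( B ) B
( Q ) B
( < > ) B
( < > ) Q B
( < > ) < > B
( < > ) < > Q B
( < > ) < > ( ) B
( < > ) < > ( ) Q
( < > ) < > ( ) { }

[B [Q ( [B [Q < >]] )] [B [Q < >] [B [Q ( )] [B [Q { }]]]]]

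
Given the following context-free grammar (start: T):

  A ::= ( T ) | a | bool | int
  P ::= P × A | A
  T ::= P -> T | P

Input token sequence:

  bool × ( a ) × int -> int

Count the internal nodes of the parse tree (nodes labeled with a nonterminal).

[T [P [P [P [A bool]] × [A ( [T [P [A a]]] )]] × [A int]] -> [T [P [A int]]]]

13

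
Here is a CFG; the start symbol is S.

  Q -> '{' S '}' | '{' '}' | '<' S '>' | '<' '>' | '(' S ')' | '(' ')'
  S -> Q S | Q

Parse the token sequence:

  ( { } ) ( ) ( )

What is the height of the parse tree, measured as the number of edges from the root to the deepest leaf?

[S [Q ( [S [Q { }]] )] [S [Q ( )] [S [Q ( )]]]]

4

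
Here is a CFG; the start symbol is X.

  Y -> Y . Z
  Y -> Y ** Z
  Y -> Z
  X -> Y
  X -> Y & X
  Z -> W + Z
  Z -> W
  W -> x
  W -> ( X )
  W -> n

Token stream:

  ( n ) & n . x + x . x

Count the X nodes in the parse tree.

3

[X [Y [Z [W ( [X [Y [Z [W n]]]] )]]] & [X [Y [Y [Y [Z [W n]]] . [Z [W x] + [Z [W x]]]] . [Z [W x]]]]]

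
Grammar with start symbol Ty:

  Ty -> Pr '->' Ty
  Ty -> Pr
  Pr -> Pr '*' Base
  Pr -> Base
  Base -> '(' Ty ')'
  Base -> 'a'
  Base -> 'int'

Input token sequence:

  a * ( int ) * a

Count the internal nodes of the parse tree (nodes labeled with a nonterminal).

10

[Ty [Pr [Pr [Pr [Base a]] * [Base ( [Ty [Pr [Base int]]] )]] * [Base a]]]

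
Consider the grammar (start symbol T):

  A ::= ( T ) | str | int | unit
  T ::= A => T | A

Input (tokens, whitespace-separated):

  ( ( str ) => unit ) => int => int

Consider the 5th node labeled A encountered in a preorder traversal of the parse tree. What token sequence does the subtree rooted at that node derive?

int

[T [A ( [T [A ( [T [A str]] )] => [T [A unit]]] )] => [T [A int] => [T [A int]]]]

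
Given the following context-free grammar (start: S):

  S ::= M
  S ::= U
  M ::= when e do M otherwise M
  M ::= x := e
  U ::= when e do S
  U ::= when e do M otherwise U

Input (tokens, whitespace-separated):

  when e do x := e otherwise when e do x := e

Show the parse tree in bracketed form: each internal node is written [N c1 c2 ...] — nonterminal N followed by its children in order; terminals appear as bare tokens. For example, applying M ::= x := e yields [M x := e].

S
U
when e do M otherwise U
when e do x := e otherwise U
when e do x := e otherwise when e do S
when e do x := e otherwise when e do M
when e do x := e otherwise when e do x := e

[S [U when e do [M x := e] otherwise [U when e do [S [M x := e]]]]]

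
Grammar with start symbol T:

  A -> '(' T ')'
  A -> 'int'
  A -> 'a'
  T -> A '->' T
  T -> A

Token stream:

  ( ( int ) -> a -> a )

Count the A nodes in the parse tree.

5

[T [A ( [T [A ( [T [A int]] )] -> [T [A a] -> [T [A a]]]] )]]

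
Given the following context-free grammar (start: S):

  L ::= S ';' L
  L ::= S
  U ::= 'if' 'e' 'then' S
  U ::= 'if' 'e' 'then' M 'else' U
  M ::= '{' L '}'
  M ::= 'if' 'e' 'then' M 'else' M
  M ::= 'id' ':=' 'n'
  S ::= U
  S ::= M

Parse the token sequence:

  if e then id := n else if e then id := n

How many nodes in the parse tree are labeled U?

2

[S [U if e then [M id := n] else [U if e then [S [M id := n]]]]]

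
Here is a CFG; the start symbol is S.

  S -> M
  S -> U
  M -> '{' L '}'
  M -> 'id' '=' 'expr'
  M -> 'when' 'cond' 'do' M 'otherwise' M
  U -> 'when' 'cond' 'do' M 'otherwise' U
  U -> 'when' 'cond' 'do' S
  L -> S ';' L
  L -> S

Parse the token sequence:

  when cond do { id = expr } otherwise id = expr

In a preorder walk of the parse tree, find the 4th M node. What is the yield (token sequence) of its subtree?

[S [M when cond do [M { [L [S [M id = expr]]] }] otherwise [M id = expr]]]

id = expr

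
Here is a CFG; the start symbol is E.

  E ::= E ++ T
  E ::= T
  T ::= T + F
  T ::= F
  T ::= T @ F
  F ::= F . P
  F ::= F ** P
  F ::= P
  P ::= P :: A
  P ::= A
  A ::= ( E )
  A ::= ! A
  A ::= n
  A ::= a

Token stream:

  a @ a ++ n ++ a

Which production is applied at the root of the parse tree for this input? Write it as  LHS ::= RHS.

E ::= E ++ T

[E [E [E [T [T [F [P [A a]]]] @ [F [P [A a]]]]] ++ [T [F [P [A n]]]]] ++ [T [F [P [A a]]]]]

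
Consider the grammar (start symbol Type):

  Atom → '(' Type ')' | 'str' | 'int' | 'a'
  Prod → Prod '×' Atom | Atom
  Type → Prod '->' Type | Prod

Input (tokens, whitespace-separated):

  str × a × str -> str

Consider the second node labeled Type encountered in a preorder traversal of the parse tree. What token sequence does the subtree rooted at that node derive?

[Type [Prod [Prod [Prod [Atom str]] × [Atom a]] × [Atom str]] -> [Type [Prod [Atom str]]]]

str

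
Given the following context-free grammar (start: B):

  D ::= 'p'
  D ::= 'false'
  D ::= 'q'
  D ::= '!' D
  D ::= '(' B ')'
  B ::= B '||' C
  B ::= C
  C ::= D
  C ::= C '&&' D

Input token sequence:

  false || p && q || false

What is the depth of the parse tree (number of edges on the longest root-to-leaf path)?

5

[B [B [B [C [D false]]] || [C [C [D p]] && [D q]]] || [C [D false]]]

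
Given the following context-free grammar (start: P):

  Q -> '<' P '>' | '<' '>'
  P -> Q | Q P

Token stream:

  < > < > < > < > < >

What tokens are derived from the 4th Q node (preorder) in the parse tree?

< >

[P [Q < >] [P [Q < >] [P [Q < >] [P [Q < >] [P [Q < >]]]]]]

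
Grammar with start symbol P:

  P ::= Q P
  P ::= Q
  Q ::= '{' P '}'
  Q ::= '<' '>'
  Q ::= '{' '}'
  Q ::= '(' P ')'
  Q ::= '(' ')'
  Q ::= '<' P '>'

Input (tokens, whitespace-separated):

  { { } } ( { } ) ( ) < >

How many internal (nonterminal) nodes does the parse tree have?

[P [Q { [P [Q { }]] }] [P [Q ( [P [Q { }]] )] [P [Q ( )] [P [Q < >]]]]]

12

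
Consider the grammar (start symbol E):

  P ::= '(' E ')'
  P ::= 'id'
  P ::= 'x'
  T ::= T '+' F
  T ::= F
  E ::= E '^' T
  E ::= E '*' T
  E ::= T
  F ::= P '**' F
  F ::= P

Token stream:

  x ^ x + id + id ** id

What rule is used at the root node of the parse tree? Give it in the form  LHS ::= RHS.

E ::= E '^' T

[E [E [T [F [P x]]]] ^ [T [T [T [F [P x]]] + [F [P id]]] + [F [P id] ** [F [P id]]]]]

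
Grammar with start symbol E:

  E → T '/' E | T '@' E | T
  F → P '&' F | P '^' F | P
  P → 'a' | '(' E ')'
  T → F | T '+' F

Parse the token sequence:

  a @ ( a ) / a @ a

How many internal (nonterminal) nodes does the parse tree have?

[E [T [F [P a]]] @ [E [T [F [P ( [E [T [F [P a]]]] )]]] / [E [T [F [P a]]] @ [E [T [F [P a]]]]]]]

20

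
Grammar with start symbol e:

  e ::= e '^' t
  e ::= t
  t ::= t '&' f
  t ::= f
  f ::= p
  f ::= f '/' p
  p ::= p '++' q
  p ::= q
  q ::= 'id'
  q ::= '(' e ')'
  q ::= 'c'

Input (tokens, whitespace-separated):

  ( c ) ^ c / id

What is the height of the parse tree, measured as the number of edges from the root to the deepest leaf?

[e [e [t [f [p [q ( [e [t [f [p [q c]]]]] )]]]]] ^ [t [f [f [p [q c]]] / [p [q id]]]]]

11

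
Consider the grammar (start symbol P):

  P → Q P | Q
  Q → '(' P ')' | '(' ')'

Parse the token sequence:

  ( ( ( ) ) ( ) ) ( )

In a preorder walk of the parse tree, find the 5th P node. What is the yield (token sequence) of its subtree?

[P [Q ( [P [Q ( [P [Q ( )]] )] [P [Q ( )]]] )] [P [Q ( )]]]

( )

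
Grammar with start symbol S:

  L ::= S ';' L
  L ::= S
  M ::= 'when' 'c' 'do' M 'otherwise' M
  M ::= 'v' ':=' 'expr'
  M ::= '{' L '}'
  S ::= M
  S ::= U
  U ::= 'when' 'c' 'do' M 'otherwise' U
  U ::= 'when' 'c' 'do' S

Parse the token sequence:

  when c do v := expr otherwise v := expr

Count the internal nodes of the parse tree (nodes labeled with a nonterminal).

4

[S [M when c do [M v := expr] otherwise [M v := expr]]]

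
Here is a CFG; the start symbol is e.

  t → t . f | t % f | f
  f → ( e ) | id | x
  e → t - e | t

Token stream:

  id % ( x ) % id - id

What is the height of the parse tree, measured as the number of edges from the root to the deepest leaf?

7

[e [t [t [t [f id]] % [f ( [e [t [f x]]] )]] % [f id]] - [e [t [f id]]]]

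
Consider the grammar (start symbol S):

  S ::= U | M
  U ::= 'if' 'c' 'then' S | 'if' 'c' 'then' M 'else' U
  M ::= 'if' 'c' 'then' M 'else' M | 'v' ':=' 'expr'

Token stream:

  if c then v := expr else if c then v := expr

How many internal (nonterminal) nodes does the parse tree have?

[S [U if c then [M v := expr] else [U if c then [S [M v := expr]]]]]

6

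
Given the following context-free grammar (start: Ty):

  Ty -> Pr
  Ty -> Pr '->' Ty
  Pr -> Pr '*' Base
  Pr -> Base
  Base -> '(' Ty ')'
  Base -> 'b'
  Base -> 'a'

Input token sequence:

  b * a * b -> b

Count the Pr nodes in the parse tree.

4

[Ty [Pr [Pr [Pr [Base b]] * [Base a]] * [Base b]] -> [Ty [Pr [Base b]]]]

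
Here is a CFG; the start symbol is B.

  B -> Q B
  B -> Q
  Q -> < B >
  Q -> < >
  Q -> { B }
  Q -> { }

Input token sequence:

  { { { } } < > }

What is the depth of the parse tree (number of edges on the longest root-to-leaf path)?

[B [Q { [B [Q { [B [Q { }]] }] [B [Q < >]]] }]]

6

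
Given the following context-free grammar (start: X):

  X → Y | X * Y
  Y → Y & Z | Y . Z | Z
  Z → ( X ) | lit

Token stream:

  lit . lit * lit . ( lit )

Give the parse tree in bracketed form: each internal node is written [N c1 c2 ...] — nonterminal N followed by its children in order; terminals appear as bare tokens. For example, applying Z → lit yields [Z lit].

[X [X [Y [Y [Z lit]] . [Z lit]]] * [Y [Y [Z lit]] . [Z ( [X [Y [Z lit]]] )]]]

X
X * Y
Y * Y
Y . Z * Y
Z . Z * Y
lit . Z * Y
lit . lit * Y
lit . lit * Y . Z
lit . lit * Z . Z
lit . lit * lit . Z
lit . lit * lit . ( X )
lit . lit * lit . ( Y )
lit . lit * lit . ( Z )
lit . lit * lit . ( lit )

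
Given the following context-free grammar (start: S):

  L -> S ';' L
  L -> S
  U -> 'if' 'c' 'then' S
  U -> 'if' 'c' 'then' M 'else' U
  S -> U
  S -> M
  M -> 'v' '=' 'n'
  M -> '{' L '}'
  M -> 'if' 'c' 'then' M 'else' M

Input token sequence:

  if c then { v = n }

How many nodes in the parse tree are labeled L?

1

[S [U if c then [S [M { [L [S [M v = n]]] }]]]]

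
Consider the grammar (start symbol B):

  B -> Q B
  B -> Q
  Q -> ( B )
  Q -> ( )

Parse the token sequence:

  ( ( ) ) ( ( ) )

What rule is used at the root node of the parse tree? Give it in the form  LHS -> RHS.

B -> Q B

[B [Q ( [B [Q ( )]] )] [B [Q ( [B [Q ( )]] )]]]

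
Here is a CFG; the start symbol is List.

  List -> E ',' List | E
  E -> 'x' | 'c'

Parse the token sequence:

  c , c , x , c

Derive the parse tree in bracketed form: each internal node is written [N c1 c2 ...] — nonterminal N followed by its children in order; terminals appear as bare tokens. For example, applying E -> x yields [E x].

[List [E c] , [List [E c] , [List [E x] , [List [E c]]]]]

List
E , List
c , List
c , E , List
c , c , List
c , c , E , List
c , c , x , List
c , c , x , E
c , c , x , c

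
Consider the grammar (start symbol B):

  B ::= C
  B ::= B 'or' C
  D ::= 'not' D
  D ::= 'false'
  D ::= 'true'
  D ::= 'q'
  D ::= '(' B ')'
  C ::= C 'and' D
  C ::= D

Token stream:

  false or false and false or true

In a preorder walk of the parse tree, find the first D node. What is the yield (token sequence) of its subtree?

[B [B [B [C [D false]]] or [C [C [D false]] and [D false]]] or [C [D true]]]

false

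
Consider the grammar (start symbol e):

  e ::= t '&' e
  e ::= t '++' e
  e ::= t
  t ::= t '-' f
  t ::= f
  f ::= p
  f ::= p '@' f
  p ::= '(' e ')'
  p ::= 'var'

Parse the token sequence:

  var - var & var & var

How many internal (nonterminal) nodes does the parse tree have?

[e [t [t [f [p var]]] - [f [p var]]] & [e [t [f [p var]]] & [e [t [f [p var]]]]]]

15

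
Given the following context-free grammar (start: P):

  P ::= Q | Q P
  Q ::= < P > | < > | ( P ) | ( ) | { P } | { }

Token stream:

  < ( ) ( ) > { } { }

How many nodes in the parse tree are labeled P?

5

[P [Q < [P [Q ( )] [P [Q ( )]]] >] [P [Q { }] [P [Q { }]]]]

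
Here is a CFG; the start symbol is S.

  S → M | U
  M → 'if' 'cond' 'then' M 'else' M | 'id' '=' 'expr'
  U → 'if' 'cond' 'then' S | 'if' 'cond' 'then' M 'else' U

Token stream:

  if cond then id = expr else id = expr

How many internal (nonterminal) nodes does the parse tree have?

4

[S [M if cond then [M id = expr] else [M id = expr]]]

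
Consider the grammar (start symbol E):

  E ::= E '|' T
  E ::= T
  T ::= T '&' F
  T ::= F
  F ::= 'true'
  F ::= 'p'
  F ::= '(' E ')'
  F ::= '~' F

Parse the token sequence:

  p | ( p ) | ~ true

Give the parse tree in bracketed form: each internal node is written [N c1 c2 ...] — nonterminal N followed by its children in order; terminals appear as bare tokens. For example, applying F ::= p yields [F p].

E
E | T
E | T | T
T | T | T
F | T | T
p | T | T
p | F | T
p | ( E ) | T
p | ( T ) | T
p | ( F ) | T
p | ( p ) | T
p | ( p ) | F
p | ( p ) | ~ F
p | ( p ) | ~ true

[E [E [E [T [F p]]] | [T [F ( [E [T [F p]]] )]]] | [T [F ~ [F true]]]]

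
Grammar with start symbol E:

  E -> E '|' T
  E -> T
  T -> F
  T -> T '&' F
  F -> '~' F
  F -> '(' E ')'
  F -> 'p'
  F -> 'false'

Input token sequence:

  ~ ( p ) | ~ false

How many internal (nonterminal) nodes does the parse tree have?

11

[E [E [T [F ~ [F ( [E [T [F p]]] )]]]] | [T [F ~ [F false]]]]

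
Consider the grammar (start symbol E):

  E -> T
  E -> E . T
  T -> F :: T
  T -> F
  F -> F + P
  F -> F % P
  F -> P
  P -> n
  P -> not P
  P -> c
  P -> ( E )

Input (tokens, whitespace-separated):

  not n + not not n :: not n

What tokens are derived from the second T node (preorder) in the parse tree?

[E [T [F [F [P not [P n]]] + [P not [P not [P n]]]] :: [T [F [P not [P n]]]]]]

not n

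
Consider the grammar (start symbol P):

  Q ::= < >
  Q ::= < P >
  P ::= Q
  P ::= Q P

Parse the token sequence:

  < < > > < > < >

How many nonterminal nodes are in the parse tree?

8

[P [Q < [P [Q < >]] >] [P [Q < >] [P [Q < >]]]]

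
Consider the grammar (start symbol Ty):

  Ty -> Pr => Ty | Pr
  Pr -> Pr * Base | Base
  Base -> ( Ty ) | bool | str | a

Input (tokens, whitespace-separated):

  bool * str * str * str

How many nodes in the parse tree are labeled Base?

4

[Ty [Pr [Pr [Pr [Pr [Base bool]] * [Base str]] * [Base str]] * [Base str]]]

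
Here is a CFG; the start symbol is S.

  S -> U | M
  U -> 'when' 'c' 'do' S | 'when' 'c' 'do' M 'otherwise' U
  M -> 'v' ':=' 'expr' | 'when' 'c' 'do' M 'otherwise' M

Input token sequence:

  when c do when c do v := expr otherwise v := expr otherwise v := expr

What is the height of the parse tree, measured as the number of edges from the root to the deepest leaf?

[S [M when c do [M when c do [M v := expr] otherwise [M v := expr]] otherwise [M v := expr]]]

4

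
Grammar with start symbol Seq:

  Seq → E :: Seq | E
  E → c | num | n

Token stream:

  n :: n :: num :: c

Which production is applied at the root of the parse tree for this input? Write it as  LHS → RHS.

Seq → E :: Seq

[Seq [E n] :: [Seq [E n] :: [Seq [E num] :: [Seq [E c]]]]]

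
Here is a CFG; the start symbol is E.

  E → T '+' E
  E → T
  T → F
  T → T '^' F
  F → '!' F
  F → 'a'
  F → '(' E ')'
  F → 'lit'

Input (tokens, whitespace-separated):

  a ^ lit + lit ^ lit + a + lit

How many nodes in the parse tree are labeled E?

[E [T [T [F a]] ^ [F lit]] + [E [T [T [F lit]] ^ [F lit]] + [E [T [F a]] + [E [T [F lit]]]]]]

4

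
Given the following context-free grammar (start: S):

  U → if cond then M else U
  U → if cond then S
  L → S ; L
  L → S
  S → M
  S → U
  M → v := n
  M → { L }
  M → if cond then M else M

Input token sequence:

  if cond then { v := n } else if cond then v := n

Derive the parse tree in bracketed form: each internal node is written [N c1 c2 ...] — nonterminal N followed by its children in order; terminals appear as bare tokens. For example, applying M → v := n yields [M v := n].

[S [U if cond then [M { [L [S [M v := n]]] }] else [U if cond then [S [M v := n]]]]]

S
U
if cond then M else U
if cond then { L } else U
if cond then { S } else U
if cond then { M } else U
if cond then { v := n } else U
if cond then { v := n } else if cond then S
if cond then { v := n } else if cond then M
if cond then { v := n } else if cond then v := n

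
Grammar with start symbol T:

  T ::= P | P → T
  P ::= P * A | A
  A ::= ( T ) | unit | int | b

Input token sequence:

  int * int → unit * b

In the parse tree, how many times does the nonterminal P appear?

[T [P [P [A int]] * [A int]] → [T [P [P [A unit]] * [A b]]]]

4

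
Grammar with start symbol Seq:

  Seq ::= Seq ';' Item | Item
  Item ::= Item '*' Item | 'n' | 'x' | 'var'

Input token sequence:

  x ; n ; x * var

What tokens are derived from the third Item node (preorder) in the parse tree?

x * var

[Seq [Seq [Seq [Item x]] ; [Item n]] ; [Item [Item x] * [Item var]]]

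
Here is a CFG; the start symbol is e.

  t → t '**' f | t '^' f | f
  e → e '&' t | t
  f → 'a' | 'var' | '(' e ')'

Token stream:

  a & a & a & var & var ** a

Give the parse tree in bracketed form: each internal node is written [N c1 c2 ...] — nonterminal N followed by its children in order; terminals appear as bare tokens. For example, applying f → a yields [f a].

e
e & t
e & t & t
e & t & t & t
e & t & t & t & t
t & t & t & t & t
f & t & t & t & t
a & t & t & t & t
a & f & t & t & t
a & a & t & t & t
a & a & f & t & t
a & a & a & t & t
a & a & a & f & t
a & a & a & var & t
a & a & a & var & t ** f
a & a & a & var & f ** f
a & a & a & var & var ** f
a & a & a & var & var ** a

[e [e [e [e [e [t [f a]]] & [t [f a]]] & [t [f a]]] & [t [f var]]] & [t [t [f var]] ** [f a]]]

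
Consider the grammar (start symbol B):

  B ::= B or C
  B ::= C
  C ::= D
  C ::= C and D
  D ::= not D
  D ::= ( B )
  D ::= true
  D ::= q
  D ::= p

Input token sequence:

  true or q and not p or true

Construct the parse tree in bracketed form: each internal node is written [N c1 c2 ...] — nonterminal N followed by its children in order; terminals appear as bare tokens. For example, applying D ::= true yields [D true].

[B [B [B [C [D true]]] or [C [C [D q]] and [D not [D p]]]] or [C [D true]]]

B
B or C
B or C or C
C or C or C
D or C or C
true or C or C
true or C and D or C
true or D and D or C
true or q and D or C
true or q and not D or C
true or q and not p or C
true or q and not p or D
true or q and not p or true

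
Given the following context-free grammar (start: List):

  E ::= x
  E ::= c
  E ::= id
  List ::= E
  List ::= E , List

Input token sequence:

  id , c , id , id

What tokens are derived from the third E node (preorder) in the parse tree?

[List [E id] , [List [E c] , [List [E id] , [List [E id]]]]]

id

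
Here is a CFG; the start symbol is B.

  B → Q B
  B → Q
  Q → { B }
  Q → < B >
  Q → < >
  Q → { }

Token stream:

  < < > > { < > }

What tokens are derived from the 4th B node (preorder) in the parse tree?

[B [Q < [B [Q < >]] >] [B [Q { [B [Q < >]] }]]]

< >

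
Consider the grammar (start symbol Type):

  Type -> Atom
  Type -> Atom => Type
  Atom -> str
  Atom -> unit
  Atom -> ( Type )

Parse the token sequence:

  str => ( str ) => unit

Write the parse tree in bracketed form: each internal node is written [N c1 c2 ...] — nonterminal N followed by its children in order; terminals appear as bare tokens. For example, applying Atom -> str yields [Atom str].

Type
Atom => Type
str => Type
str => Atom => Type
str => ( Type ) => Type
str => ( Atom ) => Type
str => ( str ) => Type
str => ( str ) => Atom
str => ( str ) => unit

[Type [Atom str] => [Type [Atom ( [Type [Atom str]] )] => [Type [Atom unit]]]]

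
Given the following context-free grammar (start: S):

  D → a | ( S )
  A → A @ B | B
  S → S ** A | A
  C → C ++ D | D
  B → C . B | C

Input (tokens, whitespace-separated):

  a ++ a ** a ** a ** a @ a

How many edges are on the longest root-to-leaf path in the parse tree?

[S [S [S [S [A [B [C [C [D a]] ++ [D a]]]]] ** [A [B [C [D a]]]]] ** [A [B [C [D a]]]]] ** [A [A [B [C [D a]]]] @ [B [C [D a]]]]]

9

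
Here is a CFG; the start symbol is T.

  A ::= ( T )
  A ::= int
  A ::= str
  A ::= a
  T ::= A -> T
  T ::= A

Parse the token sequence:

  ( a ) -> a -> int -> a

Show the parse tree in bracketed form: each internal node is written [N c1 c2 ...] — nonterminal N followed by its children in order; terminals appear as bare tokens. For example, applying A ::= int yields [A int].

T
A -> T
( T ) -> T
( A ) -> T
( a ) -> T
( a ) -> A -> T
( a ) -> a -> T
( a ) -> a -> A -> T
( a ) -> a -> int -> T
( a ) -> a -> int -> A
( a ) -> a -> int -> a

[T [A ( [T [A a]] )] -> [T [A a] -> [T [A int] -> [T [A a]]]]]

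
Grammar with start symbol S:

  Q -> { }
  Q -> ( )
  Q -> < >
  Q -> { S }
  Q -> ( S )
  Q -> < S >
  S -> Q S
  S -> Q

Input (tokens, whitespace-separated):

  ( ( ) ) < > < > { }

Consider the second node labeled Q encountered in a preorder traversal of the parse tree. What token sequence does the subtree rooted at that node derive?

[S [Q ( [S [Q ( )]] )] [S [Q < >] [S [Q < >] [S [Q { }]]]]]

( )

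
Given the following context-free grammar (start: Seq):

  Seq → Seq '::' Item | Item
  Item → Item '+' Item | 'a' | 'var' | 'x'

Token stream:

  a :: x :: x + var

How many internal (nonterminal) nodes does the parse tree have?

[Seq [Seq [Seq [Item a]] :: [Item x]] :: [Item [Item x] + [Item var]]]

8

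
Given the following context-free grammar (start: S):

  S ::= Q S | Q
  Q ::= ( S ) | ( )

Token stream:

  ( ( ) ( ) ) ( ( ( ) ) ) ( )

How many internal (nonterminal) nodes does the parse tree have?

[S [Q ( [S [Q ( )] [S [Q ( )]]] )] [S [Q ( [S [Q ( [S [Q ( )]] )]] )] [S [Q ( )]]]]

14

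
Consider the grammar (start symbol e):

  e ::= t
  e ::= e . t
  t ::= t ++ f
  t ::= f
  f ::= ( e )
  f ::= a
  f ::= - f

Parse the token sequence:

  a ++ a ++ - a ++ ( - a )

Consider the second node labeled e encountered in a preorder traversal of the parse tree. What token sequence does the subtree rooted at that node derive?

- a

[e [t [t [t [t [f a]] ++ [f a]] ++ [f - [f a]]] ++ [f ( [e [t [f - [f a]]]] )]]]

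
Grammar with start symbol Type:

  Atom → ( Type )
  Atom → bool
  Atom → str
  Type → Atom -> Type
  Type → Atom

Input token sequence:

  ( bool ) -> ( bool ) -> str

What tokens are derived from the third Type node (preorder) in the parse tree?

( bool ) -> str

[Type [Atom ( [Type [Atom bool]] )] -> [Type [Atom ( [Type [Atom bool]] )] -> [Type [Atom str]]]]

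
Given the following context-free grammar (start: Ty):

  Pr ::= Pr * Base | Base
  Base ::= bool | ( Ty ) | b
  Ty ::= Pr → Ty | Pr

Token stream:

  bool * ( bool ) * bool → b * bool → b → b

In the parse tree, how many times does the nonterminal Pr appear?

[Ty [Pr [Pr [Pr [Base bool]] * [Base ( [Ty [Pr [Base bool]]] )]] * [Base bool]] → [Ty [Pr [Pr [Base b]] * [Base bool]] → [Ty [Pr [Base b]] → [Ty [Pr [Base b]]]]]]

8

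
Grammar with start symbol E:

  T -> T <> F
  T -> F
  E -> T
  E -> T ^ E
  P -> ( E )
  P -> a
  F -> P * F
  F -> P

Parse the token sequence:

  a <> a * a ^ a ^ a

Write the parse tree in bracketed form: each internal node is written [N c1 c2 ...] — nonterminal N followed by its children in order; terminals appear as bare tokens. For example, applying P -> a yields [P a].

E
T ^ E
T <> F ^ E
F <> F ^ E
P <> F ^ E
a <> F ^ E
a <> P * F ^ E
a <> a * F ^ E
a <> a * P ^ E
a <> a * a ^ E
a <> a * a ^ T ^ E
a <> a * a ^ F ^ E
a <> a * a ^ P ^ E
a <> a * a ^ a ^ E
a <> a * a ^ a ^ T
a <> a * a ^ a ^ F
a <> a * a ^ a ^ P
a <> a * a ^ a ^ a

[E [T [T [F [P a]]] <> [F [P a] * [F [P a]]]] ^ [E [T [F [P a]]] ^ [E [T [F [P a]]]]]]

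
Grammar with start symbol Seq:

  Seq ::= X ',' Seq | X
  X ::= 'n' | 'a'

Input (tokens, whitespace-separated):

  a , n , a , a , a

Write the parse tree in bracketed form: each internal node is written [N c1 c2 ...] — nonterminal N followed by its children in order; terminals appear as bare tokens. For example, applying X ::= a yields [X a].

Seq
X , Seq
a , Seq
a , X , Seq
a , n , Seq
a , n , X , Seq
a , n , a , Seq
a , n , a , X , Seq
a , n , a , a , Seq
a , n , a , a , X
a , n , a , a , a

[Seq [X a] , [Seq [X n] , [Seq [X a] , [Seq [X a] , [Seq [X a]]]]]]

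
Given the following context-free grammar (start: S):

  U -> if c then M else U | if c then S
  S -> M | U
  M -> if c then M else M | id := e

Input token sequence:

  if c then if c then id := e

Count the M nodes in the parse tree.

[S [U if c then [S [U if c then [S [M id := e]]]]]]

1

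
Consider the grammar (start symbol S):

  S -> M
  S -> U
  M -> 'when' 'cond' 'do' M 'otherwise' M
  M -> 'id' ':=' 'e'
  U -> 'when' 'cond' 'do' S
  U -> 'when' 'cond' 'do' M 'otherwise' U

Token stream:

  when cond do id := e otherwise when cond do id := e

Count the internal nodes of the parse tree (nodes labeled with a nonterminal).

6

[S [U when cond do [M id := e] otherwise [U when cond do [S [M id := e]]]]]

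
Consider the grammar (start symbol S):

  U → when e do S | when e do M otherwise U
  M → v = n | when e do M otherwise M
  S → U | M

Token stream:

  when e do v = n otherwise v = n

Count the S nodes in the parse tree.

[S [M when e do [M v = n] otherwise [M v = n]]]

1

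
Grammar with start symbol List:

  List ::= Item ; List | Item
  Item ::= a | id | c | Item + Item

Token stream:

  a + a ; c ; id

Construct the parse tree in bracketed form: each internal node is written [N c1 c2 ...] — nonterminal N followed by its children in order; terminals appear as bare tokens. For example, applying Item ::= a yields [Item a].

List
Item ; List
Item + Item ; List
a + Item ; List
a + a ; List
a + a ; Item ; List
a + a ; c ; List
a + a ; c ; Item
a + a ; c ; id

[List [Item [Item a] + [Item a]] ; [List [Item c] ; [List [Item id]]]]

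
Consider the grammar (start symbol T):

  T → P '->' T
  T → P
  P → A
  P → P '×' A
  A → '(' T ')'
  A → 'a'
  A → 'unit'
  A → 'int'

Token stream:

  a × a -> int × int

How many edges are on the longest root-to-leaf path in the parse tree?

5

[T [P [P [A a]] × [A a]] -> [T [P [P [A int]] × [A int]]]]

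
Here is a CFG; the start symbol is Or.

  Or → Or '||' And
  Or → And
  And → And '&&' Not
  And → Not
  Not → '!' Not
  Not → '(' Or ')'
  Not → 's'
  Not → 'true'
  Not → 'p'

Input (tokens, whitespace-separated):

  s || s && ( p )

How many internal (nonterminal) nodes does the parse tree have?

11

[Or [Or [And [Not s]]] || [And [And [Not s]] && [Not ( [Or [And [Not p]]] )]]]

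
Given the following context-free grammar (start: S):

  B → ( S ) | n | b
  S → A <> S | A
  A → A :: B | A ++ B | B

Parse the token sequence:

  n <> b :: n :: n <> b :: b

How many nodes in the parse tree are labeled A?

[S [A [B n]] <> [S [A [A [A [B b]] :: [B n]] :: [B n]] <> [S [A [A [B b]] :: [B b]]]]]

6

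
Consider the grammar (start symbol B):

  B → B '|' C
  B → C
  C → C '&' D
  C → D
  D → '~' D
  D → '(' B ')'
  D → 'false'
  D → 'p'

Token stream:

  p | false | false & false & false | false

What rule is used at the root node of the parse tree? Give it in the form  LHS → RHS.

B → B '|' C

[B [B [B [B [C [D p]]] | [C [D false]]] | [C [C [C [D false]] & [D false]] & [D false]]] | [C [D false]]]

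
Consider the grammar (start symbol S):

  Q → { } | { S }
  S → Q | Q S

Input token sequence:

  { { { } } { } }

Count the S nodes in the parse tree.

4

[S [Q { [S [Q { [S [Q { }]] }] [S [Q { }]]] }]]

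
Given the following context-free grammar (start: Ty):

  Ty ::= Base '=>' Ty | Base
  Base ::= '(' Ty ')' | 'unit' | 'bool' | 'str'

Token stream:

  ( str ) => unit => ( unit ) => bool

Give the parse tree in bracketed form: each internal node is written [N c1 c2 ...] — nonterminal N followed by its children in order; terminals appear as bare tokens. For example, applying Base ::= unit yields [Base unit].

[Ty [Base ( [Ty [Base str]] )] => [Ty [Base unit] => [Ty [Base ( [Ty [Base unit]] )] => [Ty [Base bool]]]]]

Ty
Base => Ty
( Ty ) => Ty
( Base ) => Ty
( str ) => Ty
( str ) => Base => Ty
( str ) => unit => Ty
( str ) => unit => Base => Ty
( str ) => unit => ( Ty ) => Ty
( str ) => unit => ( Base ) => Ty
( str ) => unit => ( unit ) => Ty
( str ) => unit => ( unit ) => Base
( str ) => unit => ( unit ) => bool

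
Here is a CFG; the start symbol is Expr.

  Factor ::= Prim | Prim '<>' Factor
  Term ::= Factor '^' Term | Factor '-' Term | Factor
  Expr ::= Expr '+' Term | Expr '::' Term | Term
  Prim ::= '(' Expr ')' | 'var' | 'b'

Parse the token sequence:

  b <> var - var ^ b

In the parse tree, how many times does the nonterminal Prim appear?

4

[Expr [Term [Factor [Prim b] <> [Factor [Prim var]]] - [Term [Factor [Prim var]] ^ [Term [Factor [Prim b]]]]]]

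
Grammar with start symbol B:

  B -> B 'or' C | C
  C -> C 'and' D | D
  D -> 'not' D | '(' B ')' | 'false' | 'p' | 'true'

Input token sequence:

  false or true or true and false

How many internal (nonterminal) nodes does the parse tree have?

[B [B [B [C [D false]]] or [C [D true]]] or [C [C [D true]] and [D false]]]

11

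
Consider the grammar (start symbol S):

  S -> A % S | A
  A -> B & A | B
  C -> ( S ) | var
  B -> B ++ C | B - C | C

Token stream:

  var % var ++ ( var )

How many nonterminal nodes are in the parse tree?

[S [A [B [C var]]] % [S [A [B [B [C var]] ++ [C ( [S [A [B [C var]]]] )]]]]]

14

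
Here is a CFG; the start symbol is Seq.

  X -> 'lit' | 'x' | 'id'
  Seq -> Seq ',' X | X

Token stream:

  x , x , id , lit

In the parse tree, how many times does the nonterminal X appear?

[Seq [Seq [Seq [Seq [X x]] , [X x]] , [X id]] , [X lit]]

4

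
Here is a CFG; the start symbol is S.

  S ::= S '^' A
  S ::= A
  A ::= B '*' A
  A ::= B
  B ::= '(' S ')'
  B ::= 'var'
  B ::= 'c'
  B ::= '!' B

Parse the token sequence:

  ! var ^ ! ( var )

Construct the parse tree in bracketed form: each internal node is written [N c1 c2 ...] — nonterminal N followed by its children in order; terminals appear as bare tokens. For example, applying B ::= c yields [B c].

[S [S [A [B ! [B var]]]] ^ [A [B ! [B ( [S [A [B var]]] )]]]]

S
S ^ A
A ^ A
B ^ A
! B ^ A
! var ^ A
! var ^ B
! var ^ ! B
! var ^ ! ( S )
! var ^ ! ( A )
! var ^ ! ( B )
! var ^ ! ( var )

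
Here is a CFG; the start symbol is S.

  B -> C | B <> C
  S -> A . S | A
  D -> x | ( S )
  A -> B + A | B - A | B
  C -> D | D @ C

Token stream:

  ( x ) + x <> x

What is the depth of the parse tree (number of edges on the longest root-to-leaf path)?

[S [A [B [C [D ( [S [A [B [C [D x]]]]] )]]] + [A [B [B [C [D x]]] <> [C [D x]]]]]]

10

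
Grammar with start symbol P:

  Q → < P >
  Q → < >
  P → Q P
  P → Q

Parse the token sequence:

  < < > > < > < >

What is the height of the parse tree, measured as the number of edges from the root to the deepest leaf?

[P [Q < [P [Q < >]] >] [P [Q < >] [P [Q < >]]]]

4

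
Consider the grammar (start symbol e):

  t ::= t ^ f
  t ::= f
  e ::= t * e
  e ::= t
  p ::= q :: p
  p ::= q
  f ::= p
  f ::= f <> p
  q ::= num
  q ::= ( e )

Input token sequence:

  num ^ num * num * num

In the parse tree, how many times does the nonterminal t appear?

[e [t [t [f [p [q num]]]] ^ [f [p [q num]]]] * [e [t [f [p [q num]]]] * [e [t [f [p [q num]]]]]]]

4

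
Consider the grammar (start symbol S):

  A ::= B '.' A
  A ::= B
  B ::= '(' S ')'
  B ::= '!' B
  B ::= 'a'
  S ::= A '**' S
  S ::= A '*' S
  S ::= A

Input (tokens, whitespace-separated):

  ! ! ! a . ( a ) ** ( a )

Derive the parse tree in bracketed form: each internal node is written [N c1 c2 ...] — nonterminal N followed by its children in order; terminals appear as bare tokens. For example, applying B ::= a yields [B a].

[S [A [B ! [B ! [B ! [B a]]]] . [A [B ( [S [A [B a]]] )]]] ** [S [A [B ( [S [A [B a]]] )]]]]

S
A ** S
B . A ** S
! B . A ** S
! ! B . A ** S
! ! ! B . A ** S
! ! ! a . A ** S
! ! ! a . B ** S
! ! ! a . ( S ) ** S
! ! ! a . ( A ) ** S
! ! ! a . ( B ) ** S
! ! ! a . ( a ) ** S
! ! ! a . ( a ) ** A
! ! ! a . ( a ) ** B
! ! ! a . ( a ) ** ( S )
! ! ! a . ( a ) ** ( A )
! ! ! a . ( a ) ** ( B )
! ! ! a . ( a ) ** ( a )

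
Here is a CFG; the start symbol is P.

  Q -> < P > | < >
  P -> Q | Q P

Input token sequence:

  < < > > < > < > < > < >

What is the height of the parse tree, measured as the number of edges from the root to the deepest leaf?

6

[P [Q < [P [Q < >]] >] [P [Q < >] [P [Q < >] [P [Q < >] [P [Q < >]]]]]]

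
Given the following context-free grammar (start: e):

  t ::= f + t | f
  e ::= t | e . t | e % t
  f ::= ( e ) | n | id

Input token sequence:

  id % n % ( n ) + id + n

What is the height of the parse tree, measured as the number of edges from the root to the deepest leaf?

[e [e [e [t [f id]]] % [t [f n]]] % [t [f ( [e [t [f n]]] )] + [t [f id] + [t [f n]]]]]

6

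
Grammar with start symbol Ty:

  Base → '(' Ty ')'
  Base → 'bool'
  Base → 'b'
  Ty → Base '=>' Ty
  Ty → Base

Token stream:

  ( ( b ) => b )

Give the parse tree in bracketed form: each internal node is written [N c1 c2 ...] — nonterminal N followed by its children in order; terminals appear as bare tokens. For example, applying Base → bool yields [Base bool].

Ty
Base
( Ty )
( Base => Ty )
( ( Ty ) => Ty )
( ( Base ) => Ty )
( ( b ) => Ty )
( ( b ) => Base )
( ( b ) => b )

[Ty [Base ( [Ty [Base ( [Ty [Base b]] )] => [Ty [Base b]]] )]]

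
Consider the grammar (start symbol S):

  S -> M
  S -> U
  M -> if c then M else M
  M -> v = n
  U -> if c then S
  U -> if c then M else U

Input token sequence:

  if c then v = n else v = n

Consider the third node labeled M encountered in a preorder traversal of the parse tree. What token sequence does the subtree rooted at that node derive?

[S [M if c then [M v = n] else [M v = n]]]

v = n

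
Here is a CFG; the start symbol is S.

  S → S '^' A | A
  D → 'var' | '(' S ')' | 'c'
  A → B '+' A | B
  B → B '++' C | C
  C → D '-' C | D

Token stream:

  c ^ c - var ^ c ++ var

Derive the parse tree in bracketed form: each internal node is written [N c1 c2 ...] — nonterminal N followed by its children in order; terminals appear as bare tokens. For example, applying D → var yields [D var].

S
S ^ A
S ^ A ^ A
A ^ A ^ A
B ^ A ^ A
C ^ A ^ A
D ^ A ^ A
c ^ A ^ A
c ^ B ^ A
c ^ C ^ A
c ^ D - C ^ A
c ^ c - C ^ A
c ^ c - D ^ A
c ^ c - var ^ A
c ^ c - var ^ B
c ^ c - var ^ B ++ C
c ^ c - var ^ C ++ C
c ^ c - var ^ D ++ C
c ^ c - var ^ c ++ C
c ^ c - var ^ c ++ D
c ^ c - var ^ c ++ var

[S [S [S [A [B [C [D c]]]]] ^ [A [B [C [D c] - [C [D var]]]]]] ^ [A [B [B [C [D c]]] ++ [C [D var]]]]]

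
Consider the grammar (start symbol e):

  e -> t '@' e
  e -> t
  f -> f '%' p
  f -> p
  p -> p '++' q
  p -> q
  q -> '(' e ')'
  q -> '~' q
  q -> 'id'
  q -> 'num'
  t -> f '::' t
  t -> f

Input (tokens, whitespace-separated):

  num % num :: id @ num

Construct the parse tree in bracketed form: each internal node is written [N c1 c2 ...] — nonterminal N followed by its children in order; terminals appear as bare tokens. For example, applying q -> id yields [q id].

e
t @ e
f :: t @ e
f % p :: t @ e
p % p :: t @ e
q % p :: t @ e
num % p :: t @ e
num % q :: t @ e
num % num :: t @ e
num % num :: f @ e
num % num :: p @ e
num % num :: q @ e
num % num :: id @ e
num % num :: id @ t
num % num :: id @ f
num % num :: id @ p
num % num :: id @ q
num % num :: id @ num

[e [t [f [f [p [q num]]] % [p [q num]]] :: [t [f [p [q id]]]]] @ [e [t [f [p [q num]]]]]]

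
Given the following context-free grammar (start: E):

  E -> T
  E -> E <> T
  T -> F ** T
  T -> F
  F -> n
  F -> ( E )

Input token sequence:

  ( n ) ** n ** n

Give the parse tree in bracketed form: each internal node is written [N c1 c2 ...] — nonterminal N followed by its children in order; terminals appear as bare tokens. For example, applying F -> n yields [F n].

E
T
F ** T
( E ) ** T
( T ) ** T
( F ) ** T
( n ) ** T
( n ) ** F ** T
( n ) ** n ** T
( n ) ** n ** F
( n ) ** n ** n

[E [T [F ( [E [T [F n]]] )] ** [T [F n] ** [T [F n]]]]]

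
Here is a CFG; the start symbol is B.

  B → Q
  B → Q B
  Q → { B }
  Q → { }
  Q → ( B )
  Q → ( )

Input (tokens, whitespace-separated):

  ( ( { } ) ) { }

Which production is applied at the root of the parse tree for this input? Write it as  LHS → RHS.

B → Q B

[B [Q ( [B [Q ( [B [Q { }]] )]] )] [B [Q { }]]]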